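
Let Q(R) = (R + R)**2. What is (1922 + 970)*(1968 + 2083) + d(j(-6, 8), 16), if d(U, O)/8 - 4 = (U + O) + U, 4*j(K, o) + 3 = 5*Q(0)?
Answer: 11715640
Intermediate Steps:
Q(R) = 4*R**2 (Q(R) = (2*R)**2 = 4*R**2)
j(K, o) = -3/4 (j(K, o) = -3/4 + (5*(4*0**2))/4 = -3/4 + (5*(4*0))/4 = -3/4 + (5*0)/4 = -3/4 + (1/4)*0 = -3/4 + 0 = -3/4)
d(U, O) = 32 + 8*O + 16*U (d(U, O) = 32 + 8*((U + O) + U) = 32 + 8*((O + U) + U) = 32 + 8*(O + 2*U) = 32 + (8*O + 16*U) = 32 + 8*O + 16*U)
(1922 + 970)*(1968 + 2083) + d(j(-6, 8), 16) = (1922 + 970)*(1968 + 2083) + (32 + 8*16 + 16*(-3/4)) = 2892*4051 + (32 + 128 - 12) = 11715492 + 148 = 11715640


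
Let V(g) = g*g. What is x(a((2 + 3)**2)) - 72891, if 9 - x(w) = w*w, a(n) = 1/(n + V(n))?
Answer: -30792645001/422500 ≈ -72882.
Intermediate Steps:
V(g) = g**2
a(n) = 1/(n + n**2)
x(w) = 9 - w**2 (x(w) = 9 - w*w = 9 - w**2)
x(a((2 + 3)**2)) - 72891 = (9 - (1/(((2 + 3)**2)*(1 + (2 + 3)**2)))**2) - 72891 = (9 - (1/((5**2)*(1 + 5**2)))**2) - 72891 = (9 - (1/(25*(1 + 25)))**2) - 72891 = (9 - ((1/25)/26)**2) - 72891 = (9 - ((1/25)*(1/26))**2) - 72891 = (9 - (1/650)**2) - 72891 = (9 - 1*1/422500) - 72891 = (9 - 1/422500) - 72891 = 3802499/422500 - 72891 = -30792645001/422500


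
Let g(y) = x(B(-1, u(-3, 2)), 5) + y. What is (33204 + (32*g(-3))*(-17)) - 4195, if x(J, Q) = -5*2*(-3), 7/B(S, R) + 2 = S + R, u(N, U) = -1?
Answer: 14321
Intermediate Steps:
B(S, R) = 7/(-2 + R + S) (B(S, R) = 7/(-2 + (S + R)) = 7/(-2 + (R + S)) = 7/(-2 + R + S))
x(J, Q) = 30 (x(J, Q) = -10*(-3) = 30)
g(y) = 30 + y
(33204 + (32*g(-3))*(-17)) - 4195 = (33204 + (32*(30 - 3))*(-17)) - 4195 = (33204 + (32*27)*(-17)) - 4195 = (33204 + 864*(-17)) - 4195 = (33204 - 14688) - 4195 = 18516 - 4195 = 14321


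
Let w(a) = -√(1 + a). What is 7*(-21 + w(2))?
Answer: -147 - 7*√3 ≈ -159.12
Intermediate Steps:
7*(-21 + w(2)) = 7*(-21 - √(1 + 2)) = 7*(-21 - √3) = -147 - 7*√3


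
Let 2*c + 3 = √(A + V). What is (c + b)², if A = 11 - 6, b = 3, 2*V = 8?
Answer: 9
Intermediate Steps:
V = 4 (V = (½)*8 = 4)
A = 5
c = 0 (c = -3/2 + √(5 + 4)/2 = -3/2 + √9/2 = -3/2 + (½)*3 = -3/2 + 3/2 = 0)
(c + b)² = (0 + 3)² = 3² = 9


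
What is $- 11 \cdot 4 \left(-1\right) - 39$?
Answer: $5$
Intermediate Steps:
$- 11 \cdot 4 \left(-1\right) - 39 = \left(-11\right) \left(-4\right) - 39 = 44 - 39 = 5$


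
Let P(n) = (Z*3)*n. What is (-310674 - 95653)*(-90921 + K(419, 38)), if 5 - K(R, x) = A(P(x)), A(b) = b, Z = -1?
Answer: 36895304254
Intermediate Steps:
P(n) = -3*n (P(n) = (-1*3)*n = -3*n)
K(R, x) = 5 + 3*x (K(R, x) = 5 - (-3)*x = 5 + 3*x)
(-310674 - 95653)*(-90921 + K(419, 38)) = (-310674 - 95653)*(-90921 + (5 + 3*38)) = -406327*(-90921 + (5 + 114)) = -406327*(-90921 + 119) = -406327*(-90802) = 36895304254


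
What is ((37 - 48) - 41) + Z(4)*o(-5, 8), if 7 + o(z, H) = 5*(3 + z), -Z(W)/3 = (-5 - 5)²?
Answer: 5048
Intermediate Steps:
Z(W) = -300 (Z(W) = -3*(-5 - 5)² = -3*(-10)² = -3*100 = -300)
o(z, H) = 8 + 5*z (o(z, H) = -7 + 5*(3 + z) = -7 + (15 + 5*z) = 8 + 5*z)
((37 - 48) - 41) + Z(4)*o(-5, 8) = ((37 - 48) - 41) - 300*(8 + 5*(-5)) = (-11 - 41) - 300*(8 - 25) = -52 - 300*(-17) = -52 + 5100 = 5048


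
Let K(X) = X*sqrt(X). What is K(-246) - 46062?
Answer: -46062 - 246*I*sqrt(246) ≈ -46062.0 - 3858.4*I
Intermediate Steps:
K(X) = X**(3/2)
K(-246) - 46062 = (-246)**(3/2) - 46062 = -246*I*sqrt(246) - 46062 = -46062 - 246*I*sqrt(246)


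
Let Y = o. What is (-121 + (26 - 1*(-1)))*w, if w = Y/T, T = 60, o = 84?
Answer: -658/5 ≈ -131.60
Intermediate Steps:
Y = 84
w = 7/5 (w = 84/60 = 84*(1/60) = 7/5 ≈ 1.4000)
(-121 + (26 - 1*(-1)))*w = (-121 + (26 - 1*(-1)))*(7/5) = (-121 + (26 + 1))*(7/5) = (-121 + 27)*(7/5) = -94*7/5 = -658/5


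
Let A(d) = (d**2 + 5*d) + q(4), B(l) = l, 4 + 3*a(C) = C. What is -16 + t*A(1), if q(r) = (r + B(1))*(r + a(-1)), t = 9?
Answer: 143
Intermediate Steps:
a(C) = -4/3 + C/3
q(r) = (1 + r)*(-5/3 + r) (q(r) = (r + 1)*(r + (-4/3 + (1/3)*(-1))) = (1 + r)*(r + (-4/3 - 1/3)) = (1 + r)*(r - 5/3) = (1 + r)*(-5/3 + r))
A(d) = 35/3 + d**2 + 5*d (A(d) = (d**2 + 5*d) + (-5/3 + 4**2 - 2/3*4) = (d**2 + 5*d) + (-5/3 + 16 - 8/3) = (d**2 + 5*d) + 35/3 = 35/3 + d**2 + 5*d)
-16 + t*A(1) = -16 + 9*(35/3 + 1**2 + 5*1) = -16 + 9*(35/3 + 1 + 5) = -16 + 9*(53/3) = -16 + 159 = 143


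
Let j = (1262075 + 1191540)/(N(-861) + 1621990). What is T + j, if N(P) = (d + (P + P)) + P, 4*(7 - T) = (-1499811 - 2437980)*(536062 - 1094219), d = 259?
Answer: -1779936494796819217/3239332 ≈ -5.4948e+11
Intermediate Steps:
T = -2197905611159/4 (T = 7 - (-1499811 - 2437980)*(536062 - 1094219)/4 = 7 - (-3937791)*(-558157)/4 = 7 - ¼*2197905611187 = 7 - 2197905611187/4 = -2197905611159/4 ≈ -5.4948e+11)
N(P) = 259 + 3*P (N(P) = (259 + (P + P)) + P = (259 + 2*P) + P = 259 + 3*P)
j = 2453615/1619666 (j = (1262075 + 1191540)/((259 + 3*(-861)) + 1621990) = 2453615/((259 - 2583) + 1621990) = 2453615/(-2324 + 1621990) = 2453615/1619666 ≈ 1.5149)
T + j = -2197905611159/4 + 2453615/1619666 = -1779936494796819217/3239332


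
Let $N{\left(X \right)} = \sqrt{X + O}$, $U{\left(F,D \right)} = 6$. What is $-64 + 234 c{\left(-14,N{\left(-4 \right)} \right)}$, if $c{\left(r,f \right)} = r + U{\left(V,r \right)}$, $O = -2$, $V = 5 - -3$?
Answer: $-1936$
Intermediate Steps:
$V = 8$ ($V = 5 + 3 = 8$)
$N{\left(X \right)} = \sqrt{-2 + X}$ ($N{\left(X \right)} = \sqrt{X - 2} = \sqrt{-2 + X}$)
$c{\left(r,f \right)} = 6 + r$ ($c{\left(r,f \right)} = r + 6 = 6 + r$)
$-64 + 234 c{\left(-14,N{\left(-4 \right)} \right)} = -64 + 234 \left(6 - 14\right) = -64 + 234 \left(-8\right) = -64 - 1872 = -1936$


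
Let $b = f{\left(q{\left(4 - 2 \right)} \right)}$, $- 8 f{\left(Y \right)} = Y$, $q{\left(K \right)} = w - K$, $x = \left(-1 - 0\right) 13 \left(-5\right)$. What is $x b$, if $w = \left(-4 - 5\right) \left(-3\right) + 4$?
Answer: $- \frac{1885}{8} \approx -235.63$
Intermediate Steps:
$x = 65$ ($x = \left(-1 + 0\right) 13 \left(-5\right) = \left(-1\right) 13 \left(-5\right) = \left(-13\right) \left(-5\right) = 65$)
$w = 31$ ($w = \left(-4 - 5\right) \left(-3\right) + 4 = \left(-9\right) \left(-3\right) + 4 = 27 + 4 = 31$)
$q{\left(K \right)} = 31 - K$
$f{\left(Y \right)} = - \frac{Y}{8}$
$b = - \frac{29}{8}$ ($b = - \frac{31 - \left(4 - 2\right)}{8} = - \frac{31 - 2}{8} = \left(- \frac{1}{8}\right) 29 = - \frac{29}{8} \approx -3.625$)
$x b = 65 \left(- \frac{29}{8}\right) = - \frac{1885}{8}$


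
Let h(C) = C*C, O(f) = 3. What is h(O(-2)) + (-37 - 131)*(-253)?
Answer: 42513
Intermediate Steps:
h(C) = C**2
h(O(-2)) + (-37 - 131)*(-253) = 3**2 + (-37 - 131)*(-253) = 9 - 168*(-253) = 9 + 42504 = 42513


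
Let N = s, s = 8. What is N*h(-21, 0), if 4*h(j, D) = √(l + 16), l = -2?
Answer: 2*√14 ≈ 7.4833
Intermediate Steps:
h(j, D) = √14/4 (h(j, D) = √(-2 + 16)/4 = √14/4)
N = 8
N*h(-21, 0) = 8*(√14/4) = 2*√14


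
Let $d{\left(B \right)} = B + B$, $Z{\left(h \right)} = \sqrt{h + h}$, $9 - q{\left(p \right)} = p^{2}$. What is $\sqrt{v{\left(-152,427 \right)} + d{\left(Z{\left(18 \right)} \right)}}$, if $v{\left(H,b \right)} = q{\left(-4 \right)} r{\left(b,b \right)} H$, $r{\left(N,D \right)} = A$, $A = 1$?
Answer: $2 \sqrt{269} \approx 32.802$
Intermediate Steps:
$q{\left(p \right)} = 9 - p^{2}$
$r{\left(N,D \right)} = 1$
$Z{\left(h \right)} = \sqrt{2} \sqrt{h}$ ($Z{\left(h \right)} = \sqrt{2 h} = \sqrt{2} \sqrt{h}$)
$d{\left(B \right)} = 2 B$
$v{\left(H,b \right)} = - 7 H$ ($v{\left(H,b \right)} = \left(9 - \left(-4\right)^{2}\right) 1 H = \left(9 - 16\right) 1 H = \left(-7\right) 1 H = - 7 H$)
$\sqrt{v{\left(-152,427 \right)} + d{\left(Z{\left(18 \right)} \right)}} = \sqrt{\left(-7\right) \left(-152\right) + 2 \sqrt{2} \sqrt{18}} = \sqrt{1064 + 2 \sqrt{2} \cdot 3 \sqrt{2}} = \sqrt{1064 + 2 \cdot 6} = \sqrt{1064 + 12} = \sqrt{1076} = 2 \sqrt{269}$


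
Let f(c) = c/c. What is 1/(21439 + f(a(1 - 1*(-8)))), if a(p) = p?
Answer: 1/21440 ≈ 4.6642e-5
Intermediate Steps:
f(c) = 1
1/(21439 + f(a(1 - 1*(-8)))) = 1/(21439 + 1) = 1/21440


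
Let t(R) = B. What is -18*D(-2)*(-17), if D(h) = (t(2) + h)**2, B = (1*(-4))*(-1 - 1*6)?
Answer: 206856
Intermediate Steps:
B = 28 (B = -4*(-1 - 6) = -4*(-7) = 28)
t(R) = 28
D(h) = (28 + h)**2
-18*D(-2)*(-17) = -18*(28 - 2)**2*(-17) = -18*26**2*(-17) = -18*676*(-17) = -12168*(-17) = 206856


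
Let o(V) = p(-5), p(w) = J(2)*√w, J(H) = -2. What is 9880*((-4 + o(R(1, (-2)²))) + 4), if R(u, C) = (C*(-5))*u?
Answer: -19760*I*√5 ≈ -44185.0*I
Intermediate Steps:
R(u, C) = -5*C*u (R(u, C) = (-5*C)*u = -5*C*u)
p(w) = -2*√w
o(V) = -2*I*√5
9880*((-4 + o(R(1, (-2)²))) + 4) = 9880*((-4 - 2*I*√5) + 4) = 9880*(-2*I*√5) = -19760*I*√5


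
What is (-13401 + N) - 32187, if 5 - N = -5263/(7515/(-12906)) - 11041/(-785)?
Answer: -7162448526/131095 ≈ -54636.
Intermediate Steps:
N = -1186089666/131095 (N = 5 - (-5263/(7515/(-12906)) - 11041/(-785)) = 5 - (-5263/(7515*(-1/12906)) - 11041*(-1/785)) = 5 - (-5263/(-835/1434) + 11041/785) = 5 - (-5263*(-1434/835) + 11041/785) = 5 - (7547142/835 + 11041/785) = 5 - 1*1186745141/131095 = 5 - 1186745141/131095 = -1186089666/131095 ≈ -9047.6)
(-13401 + N) - 32187 = (-13401 - 1186089666/131095) - 32187 = -2942893761/131095 - 32187 = -7162448526/131095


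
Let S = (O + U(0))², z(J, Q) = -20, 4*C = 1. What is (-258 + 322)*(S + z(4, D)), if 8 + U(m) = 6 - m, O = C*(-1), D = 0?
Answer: -956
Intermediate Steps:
C = ¼ (C = (¼)*1 = ¼ ≈ 0.25000)
O = -¼ (O = (¼)*(-1) = -¼ ≈ -0.25000)
U(m) = -2 - m (U(m) = -8 + (6 - m) = -2 - m)
S = 81/16 (S = (-¼ + (-2 - 1*0))² = (-¼ + (-2 + 0))² = (-¼ - 2)² = (-9/4)² = 81/16 ≈ 5.0625)
(-258 + 322)*(S + z(4, D)) = (-258 + 322)*(81/16 - 20) = 64*(-239/16) = -956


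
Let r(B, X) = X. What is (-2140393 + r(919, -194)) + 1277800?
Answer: -862787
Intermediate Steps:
(-2140393 + r(919, -194)) + 1277800 = (-2140393 - 194) + 1277800 = -2140587 + 1277800 = -862787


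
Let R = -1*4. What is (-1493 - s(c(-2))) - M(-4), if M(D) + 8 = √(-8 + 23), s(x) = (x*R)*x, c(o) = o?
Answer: -1469 - √15 ≈ -1472.9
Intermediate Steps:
R = -4
s(x) = -4*x² (s(x) = (x*(-4))*x = (-4*x)*x = -4*x²)
M(D) = -8 + √15 (M(D) = -8 + √(-8 + 23) = -8 + √15)
(-1493 - s(c(-2))) - M(-4) = (-1493 - (-4)*(-2)²) - (-8 + √15) = (-1493 - (-4)*4) + (8 - √15) = (-1493 - 1*(-16)) + (8 - √15) = (-1493 + 16) + (8 - √15) = -1477 + (8 - √15) = -1469 - √15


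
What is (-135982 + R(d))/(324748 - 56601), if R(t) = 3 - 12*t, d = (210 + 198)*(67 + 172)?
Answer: -1306123/268147 ≈ -4.8709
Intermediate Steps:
d = 97512 (d = 408*239 = 97512)
(-135982 + R(d))/(324748 - 56601) = (-135982 + (3 - 12*97512))/(324748 - 56601) = (-135982 + (3 - 1170144))/268147 = (-135982 - 1170141)*(1/268147) = -1306123*1/268147 = -1306123/268147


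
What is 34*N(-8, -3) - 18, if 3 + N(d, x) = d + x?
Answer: -494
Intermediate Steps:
N(d, x) = -3 + d + x (N(d, x) = -3 + (d + x) = -3 + d + x)
34*N(-8, -3) - 18 = 34*(-3 - 8 - 3) - 18 = 34*(-14) - 18 = -476 - 18 = -494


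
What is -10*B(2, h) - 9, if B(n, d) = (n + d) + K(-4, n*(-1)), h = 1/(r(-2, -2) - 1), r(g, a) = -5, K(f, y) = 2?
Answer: -142/3 ≈ -47.333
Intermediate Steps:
h = -⅙ (h = 1/(-5 - 1) = 1/(-6) = -⅙ ≈ -0.16667)
B(n, d) = 2 + d + n (B(n, d) = (n + d) + 2 = (d + n) + 2 = 2 + d + n)
-10*B(2, h) - 9 = -10*(2 - ⅙ + 2) - 9 = -10*23/6 - 9 = -115/3 - 9 = -142/3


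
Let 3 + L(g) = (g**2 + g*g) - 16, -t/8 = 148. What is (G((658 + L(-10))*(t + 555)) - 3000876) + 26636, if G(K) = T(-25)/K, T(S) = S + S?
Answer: -1569598649390/527731 ≈ -2.9742e+6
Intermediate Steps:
t = -1184 (t = -8*148 = -1184)
T(S) = 2*S
L(g) = -19 + 2*g**2 (L(g) = -3 + ((g**2 + g*g) - 16) = -3 + ((g**2 + g**2) - 16) = -3 + (2*g**2 - 16) = -3 + (-16 + 2*g**2) = -19 + 2*g**2)
G(K) = -50/K (G(K) = (2*(-25))/K = -50/K)
(G((658 + L(-10))*(t + 555)) - 3000876) + 26636 = (-50*1/((-1184 + 555)*(658 + (-19 + 2*(-10)**2))) - 3000876) + 26636 = (-50*(-1/(629*(658 + (-19 + 2*100)))) - 3000876) + 26636 = (-50*(-1/(629*(658 + (-19 + 200)))) - 3000876) + 26636 = (-50*(-1/(629*(658 + 181))) - 3000876) + 26636 = (-50/(839*(-629)) - 3000876) + 26636 = (-50/(-527731) - 3000876) + 26636 = (-50*(-1/527731) - 3000876) + 26636 = (50/527731 - 3000876) + 26636 = -1583655292306/527731 + 26636 = -1569598649390/527731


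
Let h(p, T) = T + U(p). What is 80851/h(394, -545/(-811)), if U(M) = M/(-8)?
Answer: -262280644/157587 ≈ -1664.4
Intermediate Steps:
U(M) = -M/8 (U(M) = M*(-⅛) = -M/8)
h(p, T) = T - p/8
80851/h(394, -545/(-811)) = 80851/(-545/(-811) - ⅛*394) = 80851/(-545*(-1/811) - 197/4) = 80851/(545/811 - 197/4) = 80851/(-157587/3244) = 80851*(-3244/157587) = -262280644/157587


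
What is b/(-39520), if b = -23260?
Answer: 1163/1976 ≈ 0.58856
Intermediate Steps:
b/(-39520) = -23260/(-39520) = -23260*(-1/39520) = 1163/1976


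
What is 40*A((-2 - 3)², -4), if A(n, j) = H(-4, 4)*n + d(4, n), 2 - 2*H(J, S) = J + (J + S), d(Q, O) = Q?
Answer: 3160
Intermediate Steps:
H(J, S) = 1 - J - S/2 (H(J, S) = 1 - (J + (J + S))/2 = 1 - (S + 2*J)/2 = 1 + (-J - S/2) = 1 - J - S/2)
A(n, j) = 4 + 3*n (A(n, j) = (1 - 1*(-4) - ½*4)*n + 4 = (1 + 4 - 2)*n + 4 = 3*n + 4 = 4 + 3*n)
40*A((-2 - 3)², -4) = 40*(4 + 3*(-2 - 3)²) = 40*(4 + 3*(-5)²) = 40*(4 + 3*25) = 40*(4 + 75) = 40*79 = 3160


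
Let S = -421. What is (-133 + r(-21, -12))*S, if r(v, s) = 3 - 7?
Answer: 57677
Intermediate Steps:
r(v, s) = -4
(-133 + r(-21, -12))*S = (-133 - 4)*(-421) = -137*(-421) = 57677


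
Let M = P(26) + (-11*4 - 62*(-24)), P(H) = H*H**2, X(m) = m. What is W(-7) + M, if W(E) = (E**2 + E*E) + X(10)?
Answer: 19128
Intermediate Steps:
P(H) = H**3
W(E) = 10 + 2*E**2 (W(E) = (E**2 + E*E) + 10 = (E**2 + E**2) + 10 = 2*E**2 + 10 = 10 + 2*E**2)
M = 19020 (M = 26**3 + (-11*4 - 62*(-24)) = 17576 + (-44 + 1488) = 17576 + 1444 = 19020)
W(-7) + M = (10 + 2*(-7)**2) + 19020 = (10 + 2*49) + 19020 = (10 + 98) + 19020 = 108 + 19020 = 19128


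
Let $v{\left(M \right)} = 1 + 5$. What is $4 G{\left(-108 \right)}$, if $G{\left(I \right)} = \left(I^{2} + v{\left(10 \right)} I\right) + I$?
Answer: $43632$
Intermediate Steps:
$v{\left(M \right)} = 6$
$G{\left(I \right)} = I^{2} + 7 I$ ($G{\left(I \right)} = \left(I^{2} + 6 I\right) + I = I^{2} + 7 I$)
$4 G{\left(-108 \right)} = 4 \left(- 108 \left(7 - 108\right)\right) = 4 \left(\left(-108\right) \left(-101\right)\right) = 4 \cdot 10908 = 43632$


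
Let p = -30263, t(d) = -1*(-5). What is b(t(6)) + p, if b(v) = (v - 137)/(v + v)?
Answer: -151381/5 ≈ -30276.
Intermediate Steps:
t(d) = 5
b(v) = (-137 + v)/(2*v) (b(v) = (-137 + v)/((2*v)) = (-137 + v)*(1/(2*v)) = (-137 + v)/(2*v))
b(t(6)) + p = (½)*(-137 + 5)/5 - 30263 = (½)*(⅕)*(-132) - 30263 = -66/5 - 30263 = -151381/5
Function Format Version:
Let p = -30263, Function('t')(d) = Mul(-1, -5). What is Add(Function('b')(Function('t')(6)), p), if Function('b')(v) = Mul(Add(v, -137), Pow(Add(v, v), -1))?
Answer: Rational(-151381, 5) ≈ -30276.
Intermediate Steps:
Function('t')(d) = 5
Function('b')(v) = Mul(Rational(1, 2), Pow(v, -1), Add(-137, v)) (Function('b')(v) = Mul(Add(-137, v), Pow(Mul(2, v), -1)) = Mul(Add(-137, v), Mul(Rational(1, 2), Pow(v, -1))) = Mul(Rational(1, 2), Pow(v, -1), Add(-137, v)))
Add(Function('b')(Function('t')(6)), p) = Add(Mul(Rational(1, 2), Pow(5, -1), Add(-137, 5)), -30263) = Add(Mul(Rational(1, 2), Rational(1, 5), -132), -30263) = Add(Rational(-66, 5), -30263) = Rational(-151381, 5)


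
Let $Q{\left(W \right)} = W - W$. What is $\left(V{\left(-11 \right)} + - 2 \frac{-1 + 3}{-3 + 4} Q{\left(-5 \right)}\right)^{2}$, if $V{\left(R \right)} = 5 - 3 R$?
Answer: $1444$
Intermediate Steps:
$Q{\left(W \right)} = 0$
$\left(V{\left(-11 \right)} + - 2 \frac{-1 + 3}{-3 + 4} Q{\left(-5 \right)}\right)^{2} = \left(\left(5 - -33\right) + - 2 \frac{-1 + 3}{-3 + 4} \cdot 0\right)^{2} = \left(\left(5 + 33\right) + - 2 \cdot \frac{2}{1} \cdot 0\right)^{2} = \left(38 + - 2 \cdot 2 \cdot 1 \cdot 0\right)^{2} = \left(38 + \left(-2\right) 2 \cdot 0\right)^{2} = \left(38 - 0\right)^{2} = \left(38 + 0\right)^{2} = 38^{2} = 1444$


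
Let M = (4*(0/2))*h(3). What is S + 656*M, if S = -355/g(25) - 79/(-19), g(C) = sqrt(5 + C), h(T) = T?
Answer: 79/19 - 71*sqrt(30)/6 ≈ -60.656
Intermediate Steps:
M = 0 (M = (4*(0/2))*3 = (4*(0*(1/2)))*3 = (4*0)*3 = 0*3 = 0)
S = 79/19 - 71*sqrt(30)/6 (S = -355/sqrt(5 + 25) - 79/(-19) = -355*sqrt(30)/30 - 79*(-1/19) = -71*sqrt(30)/6 + 79/19 = 79/19 - 71*sqrt(30)/6 ≈ -60.656)
S + 656*M = (79/19 - 71*sqrt(30)/6) + 656*0 = (79/19 - 71*sqrt(30)/6) + 0 = 79/19 - 71*sqrt(30)/6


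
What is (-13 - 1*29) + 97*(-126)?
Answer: -12264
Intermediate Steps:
(-13 - 1*29) + 97*(-126) = (-13 - 29) - 12222 = -42 - 12222 = -12264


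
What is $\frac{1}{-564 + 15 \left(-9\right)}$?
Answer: $- \frac{1}{699} \approx -0.0014306$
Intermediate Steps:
$\frac{1}{-564 + 15 \left(-9\right)} = \frac{1}{-564 - 135} = \frac{1}{-699} = - \frac{1}{699}$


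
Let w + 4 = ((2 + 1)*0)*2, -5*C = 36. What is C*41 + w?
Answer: -1496/5 ≈ -299.20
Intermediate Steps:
C = -36/5 (C = -1/5*36 = -36/5 ≈ -7.2000)
w = -4 (w = -4 + ((2 + 1)*0)*2 = -4 + (3*0)*2 = -4 + 0*2 = -4 + 0 = -4)
C*41 + w = -36/5*41 - 4 = -1476/5 - 4 = -1496/5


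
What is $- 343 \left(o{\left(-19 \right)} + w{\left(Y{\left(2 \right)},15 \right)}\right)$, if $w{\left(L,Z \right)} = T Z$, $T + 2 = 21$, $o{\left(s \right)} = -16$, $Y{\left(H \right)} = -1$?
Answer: $-92267$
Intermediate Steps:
$T = 19$ ($T = -2 + 21 = 19$)
$w{\left(L,Z \right)} = 19 Z$
$- 343 \left(o{\left(-19 \right)} + w{\left(Y{\left(2 \right)},15 \right)}\right) = - 343 \left(-16 + 19 \cdot 15\right) = - 343 \left(-16 + 285\right) = \left(-343\right) 269 = -92267$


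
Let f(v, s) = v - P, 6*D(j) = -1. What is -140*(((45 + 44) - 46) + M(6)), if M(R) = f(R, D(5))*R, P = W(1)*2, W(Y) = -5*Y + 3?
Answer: -14420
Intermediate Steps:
W(Y) = 3 - 5*Y
D(j) = -1/6 (D(j) = (1/6)*(-1) = -1/6)
P = -4 (P = (3 - 5*1)*2 = (3 - 5)*2 = -2*2 = -4)
f(v, s) = 4 + v (f(v, s) = v - 1*(-4) = v + 4 = 4 + v)
M(R) = R*(4 + R) (M(R) = (4 + R)*R = R*(4 + R))
-140*(((45 + 44) - 46) + M(6)) = -140*(((45 + 44) - 46) + 6*(4 + 6)) = -140*((89 - 46) + 6*10) = -140*(43 + 60) = -140*103 = -14420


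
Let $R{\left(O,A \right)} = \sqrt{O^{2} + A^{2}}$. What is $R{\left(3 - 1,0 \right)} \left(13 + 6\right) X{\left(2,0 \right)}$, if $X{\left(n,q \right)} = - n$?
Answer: $-76$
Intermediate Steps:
$R{\left(O,A \right)} = \sqrt{A^{2} + O^{2}}$
$R{\left(3 - 1,0 \right)} \left(13 + 6\right) X{\left(2,0 \right)} = \sqrt{0^{2} + \left(3 - 1\right)^{2}} \left(13 + 6\right) \left(\left(-1\right) 2\right) = \sqrt{0 + \left(3 - 1\right)^{2}} \cdot 19 \left(-2\right) = \sqrt{0 + 2^{2}} \cdot 19 \left(-2\right) = \sqrt{0 + 4} \cdot 19 \left(-2\right) = \sqrt{4} \cdot 19 \left(-2\right) = 2 \cdot 19 \left(-2\right) = 38 \left(-2\right) = -76$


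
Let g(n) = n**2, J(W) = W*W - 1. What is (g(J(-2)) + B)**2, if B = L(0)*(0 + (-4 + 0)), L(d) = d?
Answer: 81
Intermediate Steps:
J(W) = -1 + W**2 (J(W) = W**2 - 1 = -1 + W**2)
B = 0 (B = 0*(0 + (-4 + 0)) = 0*(0 - 4) = 0*(-4) = 0)
(g(J(-2)) + B)**2 = ((-1 + (-2)**2)**2 + 0)**2 = ((-1 + 4)**2 + 0)**2 = (3**2 + 0)**2 = (9 + 0)**2 = 9**2 = 81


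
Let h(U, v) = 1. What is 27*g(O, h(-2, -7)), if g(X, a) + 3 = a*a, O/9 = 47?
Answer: -54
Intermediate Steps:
O = 423 (O = 9*47 = 423)
g(X, a) = -3 + a² (g(X, a) = -3 + a*a = -3 + a²)
27*g(O, h(-2, -7)) = 27*(-3 + 1²) = 27*(-3 + 1) = 27*(-2) = -54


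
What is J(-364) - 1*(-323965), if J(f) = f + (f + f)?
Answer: 322873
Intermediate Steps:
J(f) = 3*f (J(f) = f + 2*f = 3*f)
J(-364) - 1*(-323965) = 3*(-364) - 1*(-323965) = -1092 + 323965 = 322873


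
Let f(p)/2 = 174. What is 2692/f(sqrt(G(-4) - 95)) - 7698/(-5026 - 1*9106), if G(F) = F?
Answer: 5090281/614742 ≈ 8.2803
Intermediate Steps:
f(p) = 348 (f(p) = 2*174 = 348)
2692/f(sqrt(G(-4) - 95)) - 7698/(-5026 - 1*9106) = 2692/348 - 7698/(-5026 - 1*9106) = 2692*(1/348) - 7698/(-5026 - 9106) = 673/87 - 7698/(-14132) = 673/87 - 7698*(-1/14132) = 673/87 + 3849/7066 = 5090281/614742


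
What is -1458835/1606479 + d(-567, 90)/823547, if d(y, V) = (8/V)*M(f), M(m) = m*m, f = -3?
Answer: -858155644687/945007829295 ≈ -0.90809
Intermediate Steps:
M(m) = m²
d(y, V) = 72/V (d(y, V) = (8/V)*(-3)² = (8/V)*9 = 72/V)
-1458835/1606479 + d(-567, 90)/823547 = -1458835/1606479 + (72/90)/823547 = -1458835*1/1606479 + (72*(1/90))*(1/823547) = -208405/229497 + (⅘)*(1/823547) = -208405/229497 + 4/4117735 = -858155644687/945007829295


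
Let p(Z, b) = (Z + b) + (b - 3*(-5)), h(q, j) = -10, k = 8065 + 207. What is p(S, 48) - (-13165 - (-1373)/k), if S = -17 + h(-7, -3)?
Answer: 109594355/8272 ≈ 13249.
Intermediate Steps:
k = 8272
S = -27 (S = -17 - 10 = -27)
p(Z, b) = 15 + Z + 2*b (p(Z, b) = (Z + b) + (b + 15) = (Z + b) + (15 + b) = 15 + Z + 2*b)
p(S, 48) - (-13165 - (-1373)/k) = (15 - 27 + 2*48) - (-13165 - (-1373)/8272) = (15 - 27 + 96) - (-13165 - (-1373)/8272) = 84 - (-13165 - 1*(-1373/8272)) = 84 - (-13165 + 1373/8272) = 84 - 1*(-108899507/8272) = 84 + 108899507/8272 = 109594355/8272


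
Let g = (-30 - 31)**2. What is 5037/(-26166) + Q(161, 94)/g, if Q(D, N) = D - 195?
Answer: -6544107/32454562 ≈ -0.20164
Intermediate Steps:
Q(D, N) = -195 + D
g = 3721 (g = (-61)**2 = 3721)
5037/(-26166) + Q(161, 94)/g = 5037/(-26166) + (-195 + 161)/3721 = 5037*(-1/26166) - 34*1/3721 = -1679/8722 - 34/3721 = -6544107/32454562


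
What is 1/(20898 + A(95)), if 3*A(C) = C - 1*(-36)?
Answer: 3/62825 ≈ 4.7752e-5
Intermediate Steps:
A(C) = 12 + C/3 (A(C) = (C - 1*(-36))/3 = (C + 36)/3 = (36 + C)/3 = 12 + C/3)
1/(20898 + A(95)) = 1/(20898 + (12 + (⅓)*95)) = 1/(20898 + (12 + 95/3)) = 1/(20898 + 131/3) = 1/(62825/3) = 3/62825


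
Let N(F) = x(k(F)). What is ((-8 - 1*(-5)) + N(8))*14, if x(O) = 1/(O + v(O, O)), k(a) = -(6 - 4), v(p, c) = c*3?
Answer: -175/4 ≈ -43.750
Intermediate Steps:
v(p, c) = 3*c
k(a) = -2 (k(a) = -1*2 = -2)
x(O) = 1/(4*O) (x(O) = 1/(O + 3*O) = 1/(4*O))
N(F) = -1/8 (N(F) = (1/4)/(-2) = (1/4)*(-1/2) = -1/8)
((-8 - 1*(-5)) + N(8))*14 = ((-8 - 1*(-5)) - 1/8)*14 = ((-8 + 5) - 1/8)*14 = (-3 - 1/8)*14 = -25/8*14 = -175/4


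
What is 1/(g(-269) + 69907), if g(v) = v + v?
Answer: 1/69369 ≈ 1.4416e-5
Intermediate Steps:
g(v) = 2*v
1/(g(-269) + 69907) = 1/(2*(-269) + 69907) = 1/(-538 + 69907) = 1/69369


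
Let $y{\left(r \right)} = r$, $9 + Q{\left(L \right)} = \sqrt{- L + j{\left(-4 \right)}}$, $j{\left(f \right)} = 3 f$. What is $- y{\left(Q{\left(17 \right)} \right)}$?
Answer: $9 - i \sqrt{29} \approx 9.0 - 5.3852 i$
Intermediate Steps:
$Q{\left(L \right)} = -9 + \sqrt{-12 - L}$ ($Q{\left(L \right)} = -9 + \sqrt{- L + 3 \left(-4\right)} = -9 + \sqrt{- L - 12} = -9 + \sqrt{-12 - L}$)
$- y{\left(Q{\left(17 \right)} \right)} = - (-9 + \sqrt{-12 - 17}) = - (-9 + \sqrt{-29}) = - (-9 + i \sqrt{29}) = 9 - i \sqrt{29}$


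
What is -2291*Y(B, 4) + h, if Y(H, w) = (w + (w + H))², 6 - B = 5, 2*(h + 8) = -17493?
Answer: -388651/2 ≈ -1.9433e+5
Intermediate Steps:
h = -17509/2 (h = -8 + (½)*(-17493) = -8 - 17493/2 = -17509/2 ≈ -8754.5)
B = 1 (B = 6 - 1*5 = 6 - 5 = 1)
Y(H, w) = (H + 2*w)² (Y(H, w) = (w + (H + w))² = (H + 2*w)²)
-2291*Y(B, 4) + h = -2291*(1 + 2*4)² - 17509/2 = -2291*(1 + 8)² - 17509/2 = -2291*9² - 17509/2 = -2291*81 - 17509/2 = -185571 - 17509/2 = -388651/2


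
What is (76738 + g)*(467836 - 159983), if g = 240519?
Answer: 97668519221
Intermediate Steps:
(76738 + g)*(467836 - 159983) = (76738 + 240519)*(467836 - 159983) = 317257*307853 = 97668519221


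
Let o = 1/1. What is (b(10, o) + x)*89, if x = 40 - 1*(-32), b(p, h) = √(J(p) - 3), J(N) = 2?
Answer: 6408 + 89*I ≈ 6408.0 + 89.0*I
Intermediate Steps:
o = 1
b(p, h) = I (b(p, h) = √(2 - 3) = √(-1) = I)
x = 72 (x = 40 + 32 = 72)
(b(10, o) + x)*89 = (I + 72)*89 = (72 + I)*89 = 6408 + 89*I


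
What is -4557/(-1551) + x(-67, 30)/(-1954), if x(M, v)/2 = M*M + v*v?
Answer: -1302050/505109 ≈ -2.5778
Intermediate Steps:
x(M, v) = 2*M² + 2*v² (x(M, v) = 2*(M*M + v*v) = 2*(M² + v²) = 2*M² + 2*v²)
-4557/(-1551) + x(-67, 30)/(-1954) = -4557/(-1551) + (2*(-67)² + 2*30²)/(-1954) = -4557*(-1/1551) + (2*4489 + 2*900)*(-1/1954) = 1519/517 + (8978 + 1800)*(-1/1954) = 1519/517 + 10778*(-1/1954) = 1519/517 - 5389/977 = -1302050/505109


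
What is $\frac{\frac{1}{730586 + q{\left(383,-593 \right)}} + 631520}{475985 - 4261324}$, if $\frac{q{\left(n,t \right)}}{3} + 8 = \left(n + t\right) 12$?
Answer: $- \frac{456590223041}{2736807667678} \approx -0.16683$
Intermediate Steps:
$q{\left(n,t \right)} = -24 + 36 n + 36 t$ ($q{\left(n,t \right)} = -24 + 3 \left(n + t\right) 12 = -24 + 3 \left(12 n + 12 t\right) = -24 + \left(36 n + 36 t\right) = -24 + 36 n + 36 t$)
$\frac{\frac{1}{730586 + q{\left(383,-593 \right)}} + 631520}{475985 - 4261324} = \frac{\frac{1}{730586 + \left(-24 + 36 \cdot 383 + 36 \left(-593\right)\right)} + 631520}{475985 - 4261324} = \frac{\frac{1}{730586 - 7584} + 631520}{-3785339} = \left(\frac{1}{730586 - 7584} + 631520\right) \left(- \frac{1}{3785339}\right) = \left(\frac{1}{723002} + 631520\right) \left(- \frac{1}{3785339}\right) = \frac{456590223041}{723002} \left(- \frac{1}{3785339}\right) = - \frac{456590223041}{2736807667678}$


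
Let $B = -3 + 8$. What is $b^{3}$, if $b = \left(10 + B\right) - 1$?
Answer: $2744$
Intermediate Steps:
$B = 5$
$b = 14$ ($b = \left(10 + 5\right) - 1 = 15 - 1 = 14$)
$b^{3} = 14^{3} = 2744$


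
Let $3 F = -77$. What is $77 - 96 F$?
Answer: $2541$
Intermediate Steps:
$F = - \frac{77}{3}$ ($F = \frac{1}{3} \left(-77\right) = - \frac{77}{3} \approx -25.667$)
$77 - 96 F = 77 - -2464 = 77 + 2464 = 2541$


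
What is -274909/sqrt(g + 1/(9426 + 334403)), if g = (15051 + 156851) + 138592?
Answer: -274909*sqrt(36706098065386883)/106756841527 ≈ -493.36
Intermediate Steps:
g = 310494 (g = 171902 + 138592 = 310494)
-274909/sqrt(g + 1/(9426 + 334403)) = -274909/sqrt(310494 + 1/(9426 + 334403)) = -274909/sqrt(310494 + 1/343829) = -274909*sqrt(36706098065386883)/106756841527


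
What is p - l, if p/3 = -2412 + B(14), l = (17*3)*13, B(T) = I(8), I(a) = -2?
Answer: -7905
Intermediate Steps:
B(T) = -2
l = 663 (l = 51*13 = 663)
p = -7242 (p = 3*(-2412 - 2) = 3*(-2414) = -7242)
p - l = -7242 - 1*663 = -7242 - 663 = -7905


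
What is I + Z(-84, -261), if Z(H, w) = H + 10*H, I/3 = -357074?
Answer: -1072146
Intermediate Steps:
I = -1071222 (I = 3*(-357074) = -1071222)
Z(H, w) = 11*H
I + Z(-84, -261) = -1071222 + 11*(-84) = -1071222 - 924 = -1072146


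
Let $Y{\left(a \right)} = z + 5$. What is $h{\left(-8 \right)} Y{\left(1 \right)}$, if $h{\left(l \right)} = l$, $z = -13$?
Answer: $64$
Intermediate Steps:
$Y{\left(a \right)} = -8$ ($Y{\left(a \right)} = -13 + 5 = -8$)
$h{\left(-8 \right)} Y{\left(1 \right)} = \left(-8\right) \left(-8\right) = 64$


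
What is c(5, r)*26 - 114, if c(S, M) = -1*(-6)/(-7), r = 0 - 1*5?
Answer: -954/7 ≈ -136.29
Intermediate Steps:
r = -5 (r = 0 - 5 = -5)
c(S, M) = -6/7 (c(S, M) = 6*(-⅐) = -6/7)
c(5, r)*26 - 114 = -6/7*26 - 114 = -156/7 - 114 = -954/7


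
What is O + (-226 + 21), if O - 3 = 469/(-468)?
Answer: -95005/468 ≈ -203.00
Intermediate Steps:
O = 935/468 (O = 3 + 469/(-468) = 3 + 469*(-1/468) = 3 - 469/468 = 935/468 ≈ 1.9979)
O + (-226 + 21) = 935/468 + (-226 + 21) = 935/468 - 205 = -95005/468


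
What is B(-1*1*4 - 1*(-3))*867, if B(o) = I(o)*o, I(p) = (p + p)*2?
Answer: 3468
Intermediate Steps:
I(p) = 4*p (I(p) = (2*p)*2 = 4*p)
B(o) = 4*o² (B(o) = (4*o)*o = 4*o²)
B(-1*1*4 - 1*(-3))*867 = (4*(-1*1*4 - 1*(-3))²)*867 = (4*(-1*4 + 3)²)*867 = (4*(-4 + 3)²)*867 = (4*(-1)²)*867 = (4*1)*867 = 4*867 = 3468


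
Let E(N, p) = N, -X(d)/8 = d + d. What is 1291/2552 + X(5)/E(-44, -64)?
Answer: 5931/2552 ≈ 2.3241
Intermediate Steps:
X(d) = -16*d (X(d) = -8*(d + d) = -16*d)
1291/2552 + X(5)/E(-44, -64) = 1291/2552 - 16*5/(-44) = 1291*(1/2552) - 80*(-1/44) = 1291/2552 + 20/11 = 5931/2552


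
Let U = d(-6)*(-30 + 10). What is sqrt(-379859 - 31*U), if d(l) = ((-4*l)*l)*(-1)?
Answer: I*sqrt(290579) ≈ 539.05*I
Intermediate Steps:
d(l) = 4*l**2 (d(l) = -4*l**2*(-1) = 4*l**2)
U = -2880 (U = (4*(-6)**2)*(-30 + 10) = (4*36)*(-20) = 144*(-20) = -2880)
sqrt(-379859 - 31*U) = sqrt(-379859 - 31*(-2880)) = sqrt(-379859 + 89280) = sqrt(-290579) = I*sqrt(290579)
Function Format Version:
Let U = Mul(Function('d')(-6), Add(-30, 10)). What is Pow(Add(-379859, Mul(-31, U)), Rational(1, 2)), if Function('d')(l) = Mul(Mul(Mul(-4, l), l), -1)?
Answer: Mul(I, Pow(290579, Rational(1, 2))) ≈ Mul(539.05, I)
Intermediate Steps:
Function('d')(l) = Mul(4, Pow(l, 2)) (Function('d')(l) = Mul(Mul(-4, Pow(l, 2)), -1) = Mul(4, Pow(l, 2)))
U = -2880 (U = Mul(Mul(4, Pow(-6, 2)), Add(-30, 10)) = Mul(Mul(4, 36), -20) = Mul(144, -20) = -2880)
Pow(Add(-379859, Mul(-31, U)), Rational(1, 2)) = Pow(Add(-379859, Mul(-31, -2880)), Rational(1, 2)) = Pow(Add(-379859, 89280), Rational(1, 2)) = Pow(-290579, Rational(1, 2)) = Mul(I, Pow(290579, Rational(1, 2)))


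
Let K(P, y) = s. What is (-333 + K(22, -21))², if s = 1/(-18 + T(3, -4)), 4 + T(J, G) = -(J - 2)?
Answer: 58675600/529 ≈ 1.1092e+5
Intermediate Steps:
T(J, G) = -2 - J (T(J, G) = -4 - (J - 2) = -4 - (-2 + J) = -4 + (2 - J) = -2 - J)
s = -1/23 (s = 1/(-18 + (-2 - 1*3)) = 1/(-18 + (-2 - 3)) = 1/(-18 - 5) = 1/(-23) = -1/23 ≈ -0.043478)
K(P, y) = -1/23
(-333 + K(22, -21))² = (-333 - 1/23)² = (-7660/23)² = 58675600/529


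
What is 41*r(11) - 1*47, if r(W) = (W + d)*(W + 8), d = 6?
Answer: 13196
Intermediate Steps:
r(W) = (6 + W)*(8 + W) (r(W) = (W + 6)*(W + 8) = (6 + W)*(8 + W))
41*r(11) - 1*47 = 41*(48 + 11² + 14*11) - 1*47 = 41*(48 + 121 + 154) - 47 = 41*323 - 47 = 13243 - 47 = 13196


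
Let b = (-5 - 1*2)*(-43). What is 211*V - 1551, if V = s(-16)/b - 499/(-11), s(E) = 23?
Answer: 26610011/3311 ≈ 8036.9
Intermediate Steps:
b = 301 (b = (-5 - 2)*(-43) = -7*(-43) = 301)
V = 150452/3311 (V = 23/301 - 499/(-11) = 23*(1/301) - 499*(-1/11) = 23/301 + 499/11 = 150452/3311 ≈ 45.440)
211*V - 1551 = 211*(150452/3311) - 1551 = 31745372/3311 - 1551 = 26610011/3311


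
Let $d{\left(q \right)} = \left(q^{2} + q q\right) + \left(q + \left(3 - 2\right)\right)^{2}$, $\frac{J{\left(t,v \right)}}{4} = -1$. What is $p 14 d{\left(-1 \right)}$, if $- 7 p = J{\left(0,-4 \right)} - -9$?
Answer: $-20$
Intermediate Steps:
$J{\left(t,v \right)} = -4$ ($J{\left(t,v \right)} = 4 \left(-1\right) = -4$)
$p = - \frac{5}{7}$ ($p = - \frac{-4 - -9}{7} = - \frac{-4 + 9}{7} = \left(- \frac{1}{7}\right) 5 = - \frac{5}{7} \approx -0.71429$)
$d{\left(q \right)} = \left(1 + q\right)^{2} + 2 q^{2}$ ($d{\left(q \right)} = \left(q^{2} + q^{2}\right) + \left(q + 1\right)^{2} = 2 q^{2} + \left(1 + q\right)^{2} = \left(1 + q\right)^{2} + 2 q^{2}$)
$p 14 d{\left(-1 \right)} = \left(- \frac{5}{7}\right) 14 \left(\left(1 - 1\right)^{2} + 2 \left(-1\right)^{2}\right) = - 10 \left(0^{2} + 2 \cdot 1\right) = - 10 \left(0 + 2\right) = \left(-10\right) 2 = -20$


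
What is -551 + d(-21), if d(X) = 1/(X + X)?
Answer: -23143/42 ≈ -551.02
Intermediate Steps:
d(X) = 1/(2*X)
-551 + d(-21) = -551 + (½)/(-21) = -551 + (½)*(-1/21) = -551 - 1/42 = -23143/42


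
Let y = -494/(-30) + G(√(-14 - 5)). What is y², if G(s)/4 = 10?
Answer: 717409/225 ≈ 3188.5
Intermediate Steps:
G(s) = 40 (G(s) = 4*10 = 40)
y = 847/15 (y = -494/(-30) + 40 = -494*(-1/30) + 40 = 247/15 + 40 = 847/15 ≈ 56.467)
y² = (847/15)² = 717409/225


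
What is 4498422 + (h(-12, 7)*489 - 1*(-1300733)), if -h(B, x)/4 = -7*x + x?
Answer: 5881307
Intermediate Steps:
h(B, x) = 24*x (h(B, x) = -4*(-7*x + x) = -(-24)*x = 24*x)
4498422 + (h(-12, 7)*489 - 1*(-1300733)) = 4498422 + ((24*7)*489 - 1*(-1300733)) = 4498422 + (168*489 + 1300733) = 4498422 + (82152 + 1300733) = 4498422 + 1382885 = 5881307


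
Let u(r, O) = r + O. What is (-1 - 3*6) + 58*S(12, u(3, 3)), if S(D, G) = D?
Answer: 677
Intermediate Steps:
u(r, O) = O + r
(-1 - 3*6) + 58*S(12, u(3, 3)) = (-1 - 3*6) + 58*12 = (-1 - 18) + 696 = -19 + 696 = 677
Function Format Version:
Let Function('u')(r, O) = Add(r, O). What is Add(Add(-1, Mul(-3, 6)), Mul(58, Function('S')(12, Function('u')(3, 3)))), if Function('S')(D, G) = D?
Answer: 677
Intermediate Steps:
Function('u')(r, O) = Add(O, r)
Add(Add(-1, Mul(-3, 6)), Mul(58, Function('S')(12, Function('u')(3, 3)))) = Add(Add(-1, Mul(-3, 6)), Mul(58, 12)) = Add(Add(-1, -18), 696) = Add(-19, 696) = 677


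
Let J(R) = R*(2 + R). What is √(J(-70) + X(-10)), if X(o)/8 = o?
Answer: 6*√130 ≈ 68.411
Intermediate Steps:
X(o) = 8*o
√(J(-70) + X(-10)) = √(-70*(2 - 70) + 8*(-10)) = √(-70*(-68) - 80) = √(4760 - 80) = √4680 = 6*√130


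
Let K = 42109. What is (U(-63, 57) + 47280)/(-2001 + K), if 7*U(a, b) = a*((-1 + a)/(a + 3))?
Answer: 59088/50135 ≈ 1.1786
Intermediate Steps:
U(a, b) = a*(-1 + a)/(7*(3 + a)) (U(a, b) = (a*((-1 + a)/(a + 3)))/7 = (a*((-1 + a)/(3 + a)))/7 = (a*(-1 + a)/(3 + a))/7 = a*(-1 + a)/(7*(3 + a)))
(U(-63, 57) + 47280)/(-2001 + K) = ((1/7)*(-63)*(-1 - 63)/(3 - 63) + 47280)/(-2001 + 42109) = ((1/7)*(-63)*(-64)/(-60) + 47280)/40108 = ((1/7)*(-63)*(-1/60)*(-64) + 47280)*(1/40108) = (-48/5 + 47280)*(1/40108) = (236352/5)*(1/40108) = 59088/50135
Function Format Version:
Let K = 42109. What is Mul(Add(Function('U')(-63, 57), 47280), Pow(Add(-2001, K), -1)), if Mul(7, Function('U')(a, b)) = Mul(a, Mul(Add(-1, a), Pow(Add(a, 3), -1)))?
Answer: Rational(59088, 50135) ≈ 1.1786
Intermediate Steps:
Function('U')(a, b) = Mul(Rational(1, 7), a, Pow(Add(3, a), -1), Add(-1, a)) (Function('U')(a, b) = Mul(Rational(1, 7), Mul(a, Mul(Add(-1, a), Pow(Add(a, 3), -1)))) = Mul(Rational(1, 7), Mul(a, Mul(Add(-1, a), Pow(Add(3, a), -1)))) = Mul(Rational(1, 7), Mul(a, Mul(Pow(Add(3, a), -1), Add(-1, a)))) = Mul(Rational(1, 7), Mul(a, Pow(Add(3, a), -1), Add(-1, a))) = Mul(Rational(1, 7), a, Pow(Add(3, a), -1), Add(-1, a)))
Mul(Add(Function('U')(-63, 57), 47280), Pow(Add(-2001, K), -1)) = Mul(Add(Mul(Rational(1, 7), -63, Pow(Add(3, -63), -1), Add(-1, -63)), 47280), Pow(Add(-2001, 42109), -1)) = Mul(Add(Mul(Rational(1, 7), -63, Pow(-60, -1), -64), 47280), Pow(40108, -1)) = Mul(Add(Mul(Rational(1, 7), -63, Rational(-1, 60), -64), 47280), Rational(1, 40108)) = Mul(Add(Rational(-48, 5), 47280), Rational(1, 40108)) = Mul(Rational(236352, 5), Rational(1, 40108)) = Rational(59088, 50135)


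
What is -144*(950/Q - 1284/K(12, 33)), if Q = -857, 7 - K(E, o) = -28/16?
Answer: 638611488/29995 ≈ 21291.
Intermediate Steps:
K(E, o) = 35/4 (K(E, o) = 7 - (-28)/16 = 7 - 1*(-7/4) = 7 + 7/4 = 35/4)
-144*(950/Q - 1284/K(12, 33)) = -144*(950/(-857) - 1284/35/4) = -144*(950*(-1/857) - 1284*4/35) = -144*(-950/857 - 5136/35) = -144*(-4434802/29995) = 638611488/29995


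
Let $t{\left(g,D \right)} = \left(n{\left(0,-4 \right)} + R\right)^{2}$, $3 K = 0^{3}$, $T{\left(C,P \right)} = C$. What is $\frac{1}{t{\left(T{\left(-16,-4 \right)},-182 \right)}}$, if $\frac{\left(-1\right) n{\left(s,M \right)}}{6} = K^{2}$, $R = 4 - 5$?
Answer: $1$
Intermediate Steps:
$K = 0$ ($K = \frac{0^{3}}{3} = \frac{1}{3} \cdot 0 = 0$)
$R = -1$
$n{\left(s,M \right)} = 0$ ($n{\left(s,M \right)} = - 6 \cdot 0^{2} = \left(-6\right) 0 = 0$)
$t{\left(g,D \right)} = 1$ ($t{\left(g,D \right)} = \left(0 - 1\right)^{2} = \left(-1\right)^{2} = 1$)
$\frac{1}{t{\left(T{\left(-16,-4 \right)},-182 \right)}} = 1^{-1} = 1$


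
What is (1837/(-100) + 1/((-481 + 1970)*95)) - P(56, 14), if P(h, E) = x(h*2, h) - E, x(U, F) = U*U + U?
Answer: -35817452747/2829100 ≈ -12660.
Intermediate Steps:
x(U, F) = U + U**2 (x(U, F) = U**2 + U = U + U**2)
P(h, E) = -E + 2*h*(1 + 2*h) (P(h, E) = (h*2)*(1 + h*2) - E = (2*h)*(1 + 2*h) - E = 2*h*(1 + 2*h) - E = -E + 2*h*(1 + 2*h))
(1837/(-100) + 1/((-481 + 1970)*95)) - P(56, 14) = (1837/(-100) + 1/((-481 + 1970)*95)) - (-1*14 + 2*56*(1 + 2*56)) = (1837*(-1/100) + (1/95)/1489) - (-14 + 2*56*(1 + 112)) = (-1837/100 + (1/1489)*(1/95)) - (-14 + 2*56*113) = (-1837/100 + 1/141455) - (-14 + 12656) = -51970547/2829100 - 1*12642 = -51970547/2829100 - 12642 = -35817452747/2829100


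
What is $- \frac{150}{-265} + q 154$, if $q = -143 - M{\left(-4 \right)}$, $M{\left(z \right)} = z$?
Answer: $- \frac{1134488}{53} \approx -21405.0$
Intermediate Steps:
$q = -139$ ($q = -143 - -4 = -143 + 4 = -139$)
$- \frac{150}{-265} + q 154 = - \frac{150}{-265} - 21406 = \left(-150\right) \left(- \frac{1}{265}\right) - 21406 = \frac{30}{53} - 21406 = - \frac{1134488}{53}$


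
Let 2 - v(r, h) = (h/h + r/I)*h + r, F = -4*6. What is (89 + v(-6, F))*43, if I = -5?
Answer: 32207/5 ≈ 6441.4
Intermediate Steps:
F = -24
v(r, h) = 2 - r - h*(1 - r/5) (v(r, h) = 2 - ((h/h + r/(-5))*h + r) = 2 - ((1 + r*(-1/5))*h + r) = 2 - ((1 - r/5)*h + r) = 2 - (h*(1 - r/5) + r) = 2 - (r + h*(1 - r/5)) = 2 + (-r - h*(1 - r/5)) = 2 - r - h*(1 - r/5))
(89 + v(-6, F))*43 = (89 + (2 - 1*(-24) - 1*(-6) + (1/5)*(-24)*(-6)))*43 = (89 + (2 + 24 + 6 + 144/5))*43 = (89 + 304/5)*43 = (749/5)*43 = 32207/5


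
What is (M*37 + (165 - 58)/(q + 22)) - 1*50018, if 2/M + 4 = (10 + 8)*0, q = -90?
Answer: -3402589/68 ≈ -50038.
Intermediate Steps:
M = -½ (M = 2/(-4 + (10 + 8)*0) = 2/(-4 + 18*0) = 2/(-4 + 0) = 2/(-4) = 2*(-¼) = -½ ≈ -0.50000)
(M*37 + (165 - 58)/(q + 22)) - 1*50018 = (-½*37 + (165 - 58)/(-90 + 22)) - 1*50018 = (-37/2 + 107/(-68)) - 50018 = (-37/2 + 107*(-1/68)) - 50018 = (-37/2 - 107/68) - 50018 = -1365/68 - 50018 = -3402589/68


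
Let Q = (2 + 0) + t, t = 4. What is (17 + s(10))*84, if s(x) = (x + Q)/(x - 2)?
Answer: 1596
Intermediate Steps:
Q = 6 (Q = (2 + 0) + 4 = 2 + 4 = 6)
s(x) = (6 + x)/(-2 + x) (s(x) = (x + 6)/(x - 2) = (6 + x)/(-2 + x))
(17 + s(10))*84 = (17 + (6 + 10)/(-2 + 10))*84 = (17 + 16/8)*84 = (17 + (⅛)*16)*84 = (17 + 2)*84 = 19*84 = 1596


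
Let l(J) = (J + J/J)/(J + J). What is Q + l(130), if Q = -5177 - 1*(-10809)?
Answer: 1464451/260 ≈ 5632.5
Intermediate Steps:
l(J) = (1 + J)/(2*J) (l(J) = (J + 1)/((2*J)) = (1 + J)*(1/(2*J)) = (1 + J)/(2*J))
Q = 5632 (Q = -5177 + 10809 = 5632)
Q + l(130) = 5632 + (½)*(1 + 130)/130 = 5632 + (½)*(1/130)*131 = 5632 + 131/260 = 1464451/260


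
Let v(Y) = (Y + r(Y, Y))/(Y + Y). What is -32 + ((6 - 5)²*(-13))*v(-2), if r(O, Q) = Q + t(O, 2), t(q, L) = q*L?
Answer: -58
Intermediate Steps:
t(q, L) = L*q
r(O, Q) = Q + 2*O
v(Y) = 2 (v(Y) = (Y + (Y + 2*Y))/(Y + Y) = (Y + 3*Y)/((2*Y)) = (4*Y)*(1/(2*Y)) = 2)
-32 + ((6 - 5)²*(-13))*v(-2) = -32 + ((6 - 5)²*(-13))*2 = -32 + (1²*(-13))*2 = -32 + (1*(-13))*2 = -32 - 13*2 = -32 - 26 = -58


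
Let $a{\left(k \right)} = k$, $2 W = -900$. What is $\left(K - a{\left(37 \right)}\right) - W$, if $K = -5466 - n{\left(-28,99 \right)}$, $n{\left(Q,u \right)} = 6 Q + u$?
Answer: $-4984$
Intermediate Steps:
$W = -450$ ($W = \frac{1}{2} \left(-900\right) = -450$)
$n{\left(Q,u \right)} = u + 6 Q$
$K = -5397$ ($K = -5466 - \left(99 + 6 \left(-28\right)\right) = -5466 - \left(99 - 168\right) = -5466 - -69 = -5466 + 69 = -5397$)
$\left(K - a{\left(37 \right)}\right) - W = \left(-5397 - 37\right) - -450 = \left(-5397 - 37\right) + 450 = -5434 + 450 = -4984$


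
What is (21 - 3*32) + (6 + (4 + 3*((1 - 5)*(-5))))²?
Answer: 4825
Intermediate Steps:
(21 - 3*32) + (6 + (4 + 3*((1 - 5)*(-5))))² = (21 - 1*96) + (6 + (4 + 3*(-4*(-5))))² = (21 - 96) + (6 + (4 + 3*20))² = -75 + (6 + (4 + 60))² = -75 + (6 + 64)² = -75 + 70² = -75 + 4900 = 4825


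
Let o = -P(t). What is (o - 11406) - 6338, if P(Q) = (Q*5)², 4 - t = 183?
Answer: -818769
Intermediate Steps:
t = -179 (t = 4 - 1*183 = 4 - 183 = -179)
P(Q) = 25*Q² (P(Q) = (5*Q)² = 25*Q²)
o = -801025 (o = -25*(-179)² = -25*32041 = -1*801025 = -801025)
(o - 11406) - 6338 = (-801025 - 11406) - 6338 = -812431 - 6338 = -818769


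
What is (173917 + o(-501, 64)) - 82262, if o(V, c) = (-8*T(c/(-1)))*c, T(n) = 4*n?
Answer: 222727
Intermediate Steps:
o(V, c) = 32*c² (o(V, c) = (-32*c/(-1))*c = (-32*c*(-1))*c = (-32*(-c))*c = (-(-32)*c)*c = (32*c)*c = 32*c²)
(173917 + o(-501, 64)) - 82262 = (173917 + 32*64²) - 82262 = (173917 + 32*4096) - 82262 = (173917 + 131072) - 82262 = 304989 - 82262 = 222727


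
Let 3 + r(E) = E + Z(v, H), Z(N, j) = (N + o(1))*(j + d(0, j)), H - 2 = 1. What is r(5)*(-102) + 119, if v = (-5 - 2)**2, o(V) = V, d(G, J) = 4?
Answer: -35785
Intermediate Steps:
H = 3 (H = 2 + 1 = 3)
v = 49 (v = (-7)**2 = 49)
Z(N, j) = (1 + N)*(4 + j) (Z(N, j) = (N + 1)*(j + 4) = (1 + N)*(4 + j))
r(E) = 347 + E (r(E) = -3 + (E + (4 + 3 + 4*49 + 49*3)) = -3 + (E + (4 + 3 + 196 + 147)) = -3 + (E + 350) = -3 + (350 + E) = 347 + E)
r(5)*(-102) + 119 = (347 + 5)*(-102) + 119 = 352*(-102) + 119 = -35904 + 119 = -35785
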